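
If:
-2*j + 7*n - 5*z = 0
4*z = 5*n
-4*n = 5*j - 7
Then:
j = 21/47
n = 56/47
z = 70/47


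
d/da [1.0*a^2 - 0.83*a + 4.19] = 2.0*a - 0.83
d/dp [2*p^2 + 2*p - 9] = 4*p + 2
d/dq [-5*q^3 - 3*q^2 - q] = -15*q^2 - 6*q - 1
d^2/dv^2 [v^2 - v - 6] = 2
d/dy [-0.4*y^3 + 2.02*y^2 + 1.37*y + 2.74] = -1.2*y^2 + 4.04*y + 1.37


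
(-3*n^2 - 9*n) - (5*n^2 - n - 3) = -8*n^2 - 8*n + 3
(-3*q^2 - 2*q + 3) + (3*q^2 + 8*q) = 6*q + 3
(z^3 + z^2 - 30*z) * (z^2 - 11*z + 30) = z^5 - 10*z^4 - 11*z^3 + 360*z^2 - 900*z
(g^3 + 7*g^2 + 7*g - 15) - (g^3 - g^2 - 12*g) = 8*g^2 + 19*g - 15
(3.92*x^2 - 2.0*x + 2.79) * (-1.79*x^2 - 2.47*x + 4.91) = -7.0168*x^4 - 6.1024*x^3 + 19.1931*x^2 - 16.7113*x + 13.6989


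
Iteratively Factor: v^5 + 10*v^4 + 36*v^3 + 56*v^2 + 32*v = (v + 4)*(v^4 + 6*v^3 + 12*v^2 + 8*v) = (v + 2)*(v + 4)*(v^3 + 4*v^2 + 4*v) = v*(v + 2)*(v + 4)*(v^2 + 4*v + 4) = v*(v + 2)^2*(v + 4)*(v + 2)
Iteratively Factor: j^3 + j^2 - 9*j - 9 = (j + 1)*(j^2 - 9) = (j + 1)*(j + 3)*(j - 3)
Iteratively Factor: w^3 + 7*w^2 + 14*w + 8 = (w + 2)*(w^2 + 5*w + 4) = (w + 2)*(w + 4)*(w + 1)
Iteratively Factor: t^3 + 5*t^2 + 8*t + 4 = (t + 1)*(t^2 + 4*t + 4) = (t + 1)*(t + 2)*(t + 2)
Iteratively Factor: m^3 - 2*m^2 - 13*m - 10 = (m + 2)*(m^2 - 4*m - 5) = (m - 5)*(m + 2)*(m + 1)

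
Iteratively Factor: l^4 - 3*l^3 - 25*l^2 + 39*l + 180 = (l - 4)*(l^3 + l^2 - 21*l - 45) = (l - 4)*(l + 3)*(l^2 - 2*l - 15) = (l - 5)*(l - 4)*(l + 3)*(l + 3)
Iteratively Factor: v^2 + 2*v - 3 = (v - 1)*(v + 3)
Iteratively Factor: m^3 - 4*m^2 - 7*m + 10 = (m - 1)*(m^2 - 3*m - 10) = (m - 1)*(m + 2)*(m - 5)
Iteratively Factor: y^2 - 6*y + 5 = (y - 5)*(y - 1)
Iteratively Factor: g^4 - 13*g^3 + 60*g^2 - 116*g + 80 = (g - 2)*(g^3 - 11*g^2 + 38*g - 40) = (g - 4)*(g - 2)*(g^2 - 7*g + 10) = (g - 4)*(g - 2)^2*(g - 5)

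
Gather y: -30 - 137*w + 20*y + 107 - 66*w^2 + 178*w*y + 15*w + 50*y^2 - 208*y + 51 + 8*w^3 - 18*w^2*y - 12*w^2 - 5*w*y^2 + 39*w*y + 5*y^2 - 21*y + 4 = 8*w^3 - 78*w^2 - 122*w + y^2*(55 - 5*w) + y*(-18*w^2 + 217*w - 209) + 132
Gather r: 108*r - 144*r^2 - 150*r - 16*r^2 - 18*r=-160*r^2 - 60*r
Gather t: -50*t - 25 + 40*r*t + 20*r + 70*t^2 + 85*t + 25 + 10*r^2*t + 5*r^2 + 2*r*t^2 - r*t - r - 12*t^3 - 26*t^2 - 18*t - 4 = 5*r^2 + 19*r - 12*t^3 + t^2*(2*r + 44) + t*(10*r^2 + 39*r + 17) - 4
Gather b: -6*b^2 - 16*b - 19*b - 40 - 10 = -6*b^2 - 35*b - 50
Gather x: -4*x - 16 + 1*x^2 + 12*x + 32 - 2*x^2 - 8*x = 16 - x^2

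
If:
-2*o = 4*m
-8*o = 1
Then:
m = 1/16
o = -1/8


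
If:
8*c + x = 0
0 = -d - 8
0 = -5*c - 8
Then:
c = -8/5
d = -8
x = 64/5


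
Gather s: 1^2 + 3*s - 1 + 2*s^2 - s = 2*s^2 + 2*s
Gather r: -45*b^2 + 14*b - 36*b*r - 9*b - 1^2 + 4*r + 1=-45*b^2 + 5*b + r*(4 - 36*b)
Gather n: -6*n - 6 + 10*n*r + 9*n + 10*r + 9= n*(10*r + 3) + 10*r + 3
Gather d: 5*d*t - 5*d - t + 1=d*(5*t - 5) - t + 1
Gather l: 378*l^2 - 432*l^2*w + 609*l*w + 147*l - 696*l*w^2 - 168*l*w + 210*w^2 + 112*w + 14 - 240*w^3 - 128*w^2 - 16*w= l^2*(378 - 432*w) + l*(-696*w^2 + 441*w + 147) - 240*w^3 + 82*w^2 + 96*w + 14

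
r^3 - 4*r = r*(r - 2)*(r + 2)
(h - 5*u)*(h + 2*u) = h^2 - 3*h*u - 10*u^2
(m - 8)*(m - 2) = m^2 - 10*m + 16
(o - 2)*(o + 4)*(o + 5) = o^3 + 7*o^2 + 2*o - 40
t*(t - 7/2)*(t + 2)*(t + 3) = t^4 + 3*t^3/2 - 23*t^2/2 - 21*t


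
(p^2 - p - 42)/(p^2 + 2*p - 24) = (p - 7)/(p - 4)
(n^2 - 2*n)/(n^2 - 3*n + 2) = n/(n - 1)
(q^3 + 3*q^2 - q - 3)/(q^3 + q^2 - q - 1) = (q + 3)/(q + 1)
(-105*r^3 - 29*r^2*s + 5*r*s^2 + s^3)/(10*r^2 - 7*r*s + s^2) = (-21*r^2 - 10*r*s - s^2)/(2*r - s)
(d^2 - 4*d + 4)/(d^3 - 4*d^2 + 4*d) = 1/d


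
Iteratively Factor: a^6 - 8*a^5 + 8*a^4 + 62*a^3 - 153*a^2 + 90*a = (a - 1)*(a^5 - 7*a^4 + a^3 + 63*a^2 - 90*a) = (a - 2)*(a - 1)*(a^4 - 5*a^3 - 9*a^2 + 45*a) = (a - 5)*(a - 2)*(a - 1)*(a^3 - 9*a) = a*(a - 5)*(a - 2)*(a - 1)*(a^2 - 9) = a*(a - 5)*(a - 2)*(a - 1)*(a + 3)*(a - 3)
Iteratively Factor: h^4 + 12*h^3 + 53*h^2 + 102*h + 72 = (h + 3)*(h^3 + 9*h^2 + 26*h + 24) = (h + 3)*(h + 4)*(h^2 + 5*h + 6) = (h + 2)*(h + 3)*(h + 4)*(h + 3)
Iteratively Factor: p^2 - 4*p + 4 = (p - 2)*(p - 2)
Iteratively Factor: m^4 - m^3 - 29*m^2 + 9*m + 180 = (m - 3)*(m^3 + 2*m^2 - 23*m - 60) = (m - 5)*(m - 3)*(m^2 + 7*m + 12) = (m - 5)*(m - 3)*(m + 4)*(m + 3)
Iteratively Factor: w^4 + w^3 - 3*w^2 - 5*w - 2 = (w + 1)*(w^3 - 3*w - 2) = (w - 2)*(w + 1)*(w^2 + 2*w + 1) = (w - 2)*(w + 1)^2*(w + 1)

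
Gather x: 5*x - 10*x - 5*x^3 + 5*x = -5*x^3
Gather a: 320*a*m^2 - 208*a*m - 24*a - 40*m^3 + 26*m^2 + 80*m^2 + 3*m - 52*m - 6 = a*(320*m^2 - 208*m - 24) - 40*m^3 + 106*m^2 - 49*m - 6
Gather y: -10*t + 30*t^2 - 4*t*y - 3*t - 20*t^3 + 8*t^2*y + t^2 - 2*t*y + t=-20*t^3 + 31*t^2 - 12*t + y*(8*t^2 - 6*t)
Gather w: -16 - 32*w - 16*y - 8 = -32*w - 16*y - 24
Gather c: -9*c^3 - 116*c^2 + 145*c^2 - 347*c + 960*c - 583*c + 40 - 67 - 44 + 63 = -9*c^3 + 29*c^2 + 30*c - 8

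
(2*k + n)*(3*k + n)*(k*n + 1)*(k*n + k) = 6*k^4*n^2 + 6*k^4*n + 5*k^3*n^3 + 5*k^3*n^2 + 6*k^3*n + 6*k^3 + k^2*n^4 + k^2*n^3 + 5*k^2*n^2 + 5*k^2*n + k*n^3 + k*n^2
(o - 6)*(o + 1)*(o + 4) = o^3 - o^2 - 26*o - 24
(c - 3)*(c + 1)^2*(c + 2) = c^4 + c^3 - 7*c^2 - 13*c - 6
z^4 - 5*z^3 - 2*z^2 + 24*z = z*(z - 4)*(z - 3)*(z + 2)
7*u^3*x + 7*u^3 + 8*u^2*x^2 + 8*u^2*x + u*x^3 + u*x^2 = (u + x)*(7*u + x)*(u*x + u)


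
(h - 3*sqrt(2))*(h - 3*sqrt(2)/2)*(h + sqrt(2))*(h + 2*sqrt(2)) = h^4 - 3*sqrt(2)*h^3/2 - 14*h^2 + 9*sqrt(2)*h + 36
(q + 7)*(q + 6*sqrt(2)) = q^2 + 7*q + 6*sqrt(2)*q + 42*sqrt(2)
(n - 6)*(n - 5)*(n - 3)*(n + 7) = n^4 - 7*n^3 - 35*n^2 + 351*n - 630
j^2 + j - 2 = (j - 1)*(j + 2)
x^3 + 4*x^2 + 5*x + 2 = (x + 1)^2*(x + 2)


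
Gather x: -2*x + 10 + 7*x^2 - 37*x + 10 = 7*x^2 - 39*x + 20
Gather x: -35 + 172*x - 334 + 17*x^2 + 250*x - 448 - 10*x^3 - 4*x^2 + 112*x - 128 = -10*x^3 + 13*x^2 + 534*x - 945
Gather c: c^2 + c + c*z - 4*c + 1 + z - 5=c^2 + c*(z - 3) + z - 4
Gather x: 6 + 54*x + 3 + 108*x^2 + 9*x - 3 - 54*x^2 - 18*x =54*x^2 + 45*x + 6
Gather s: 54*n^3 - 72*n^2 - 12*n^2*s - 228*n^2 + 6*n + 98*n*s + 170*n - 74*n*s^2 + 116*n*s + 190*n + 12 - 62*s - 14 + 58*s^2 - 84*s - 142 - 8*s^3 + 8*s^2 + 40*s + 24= 54*n^3 - 300*n^2 + 366*n - 8*s^3 + s^2*(66 - 74*n) + s*(-12*n^2 + 214*n - 106) - 120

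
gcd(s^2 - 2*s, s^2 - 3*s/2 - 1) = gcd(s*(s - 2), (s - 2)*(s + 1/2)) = s - 2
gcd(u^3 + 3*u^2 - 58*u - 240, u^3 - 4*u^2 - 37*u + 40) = u^2 - 3*u - 40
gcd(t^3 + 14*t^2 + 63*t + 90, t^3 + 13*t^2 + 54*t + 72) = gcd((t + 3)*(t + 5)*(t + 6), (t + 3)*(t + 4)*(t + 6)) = t^2 + 9*t + 18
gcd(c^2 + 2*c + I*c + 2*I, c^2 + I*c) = c + I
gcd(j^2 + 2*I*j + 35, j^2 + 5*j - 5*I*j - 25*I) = j - 5*I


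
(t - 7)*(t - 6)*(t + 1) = t^3 - 12*t^2 + 29*t + 42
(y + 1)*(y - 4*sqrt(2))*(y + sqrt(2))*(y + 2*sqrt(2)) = y^4 - sqrt(2)*y^3 + y^3 - 20*y^2 - sqrt(2)*y^2 - 16*sqrt(2)*y - 20*y - 16*sqrt(2)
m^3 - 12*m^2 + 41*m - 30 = (m - 6)*(m - 5)*(m - 1)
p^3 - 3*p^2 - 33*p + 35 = (p - 7)*(p - 1)*(p + 5)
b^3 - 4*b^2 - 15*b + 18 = (b - 6)*(b - 1)*(b + 3)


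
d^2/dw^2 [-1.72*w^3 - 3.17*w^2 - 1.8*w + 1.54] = -10.32*w - 6.34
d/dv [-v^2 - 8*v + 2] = -2*v - 8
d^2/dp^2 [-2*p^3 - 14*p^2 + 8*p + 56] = -12*p - 28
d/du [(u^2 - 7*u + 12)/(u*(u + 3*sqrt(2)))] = (3*sqrt(2)*u^2 + 7*u^2 - 24*u - 36*sqrt(2))/(u^2*(u^2 + 6*sqrt(2)*u + 18))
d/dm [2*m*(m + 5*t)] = 4*m + 10*t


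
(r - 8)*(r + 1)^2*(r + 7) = r^4 + r^3 - 57*r^2 - 113*r - 56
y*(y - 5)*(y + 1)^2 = y^4 - 3*y^3 - 9*y^2 - 5*y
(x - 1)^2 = x^2 - 2*x + 1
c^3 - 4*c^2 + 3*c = c*(c - 3)*(c - 1)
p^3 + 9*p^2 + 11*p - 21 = (p - 1)*(p + 3)*(p + 7)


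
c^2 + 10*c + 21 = (c + 3)*(c + 7)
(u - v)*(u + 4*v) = u^2 + 3*u*v - 4*v^2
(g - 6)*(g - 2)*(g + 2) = g^3 - 6*g^2 - 4*g + 24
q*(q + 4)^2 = q^3 + 8*q^2 + 16*q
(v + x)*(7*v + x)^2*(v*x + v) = 49*v^4*x + 49*v^4 + 63*v^3*x^2 + 63*v^3*x + 15*v^2*x^3 + 15*v^2*x^2 + v*x^4 + v*x^3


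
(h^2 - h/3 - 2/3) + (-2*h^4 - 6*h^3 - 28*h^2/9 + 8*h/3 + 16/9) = -2*h^4 - 6*h^3 - 19*h^2/9 + 7*h/3 + 10/9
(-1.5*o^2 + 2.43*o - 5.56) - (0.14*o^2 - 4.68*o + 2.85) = -1.64*o^2 + 7.11*o - 8.41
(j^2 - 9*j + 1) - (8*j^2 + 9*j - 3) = -7*j^2 - 18*j + 4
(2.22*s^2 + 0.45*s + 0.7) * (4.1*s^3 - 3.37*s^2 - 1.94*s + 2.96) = 9.102*s^5 - 5.6364*s^4 - 2.9533*s^3 + 3.3392*s^2 - 0.0259999999999998*s + 2.072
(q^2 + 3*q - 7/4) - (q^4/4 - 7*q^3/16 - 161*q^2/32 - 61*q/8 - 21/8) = -q^4/4 + 7*q^3/16 + 193*q^2/32 + 85*q/8 + 7/8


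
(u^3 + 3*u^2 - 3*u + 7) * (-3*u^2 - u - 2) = -3*u^5 - 10*u^4 + 4*u^3 - 24*u^2 - u - 14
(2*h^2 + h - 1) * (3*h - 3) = 6*h^3 - 3*h^2 - 6*h + 3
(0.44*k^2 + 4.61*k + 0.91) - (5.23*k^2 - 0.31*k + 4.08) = -4.79*k^2 + 4.92*k - 3.17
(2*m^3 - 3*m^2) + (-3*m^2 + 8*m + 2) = 2*m^3 - 6*m^2 + 8*m + 2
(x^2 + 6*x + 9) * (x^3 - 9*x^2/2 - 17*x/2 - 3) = x^5 + 3*x^4/2 - 53*x^3/2 - 189*x^2/2 - 189*x/2 - 27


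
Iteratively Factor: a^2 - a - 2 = (a + 1)*(a - 2)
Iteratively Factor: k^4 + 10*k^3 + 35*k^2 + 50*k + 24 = (k + 4)*(k^3 + 6*k^2 + 11*k + 6) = (k + 2)*(k + 4)*(k^2 + 4*k + 3) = (k + 2)*(k + 3)*(k + 4)*(k + 1)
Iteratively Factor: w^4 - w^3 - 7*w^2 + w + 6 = (w + 2)*(w^3 - 3*w^2 - w + 3) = (w - 1)*(w + 2)*(w^2 - 2*w - 3) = (w - 3)*(w - 1)*(w + 2)*(w + 1)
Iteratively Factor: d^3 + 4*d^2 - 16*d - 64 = (d - 4)*(d^2 + 8*d + 16) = (d - 4)*(d + 4)*(d + 4)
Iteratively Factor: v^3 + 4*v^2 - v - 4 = (v + 4)*(v^2 - 1) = (v - 1)*(v + 4)*(v + 1)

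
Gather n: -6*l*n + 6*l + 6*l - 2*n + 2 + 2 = 12*l + n*(-6*l - 2) + 4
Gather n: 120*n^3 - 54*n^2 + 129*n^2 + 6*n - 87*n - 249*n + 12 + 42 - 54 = 120*n^3 + 75*n^2 - 330*n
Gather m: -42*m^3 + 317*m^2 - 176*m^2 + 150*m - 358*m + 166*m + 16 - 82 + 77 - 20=-42*m^3 + 141*m^2 - 42*m - 9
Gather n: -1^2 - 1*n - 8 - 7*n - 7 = -8*n - 16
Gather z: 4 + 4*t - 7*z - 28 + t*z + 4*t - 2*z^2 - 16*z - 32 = 8*t - 2*z^2 + z*(t - 23) - 56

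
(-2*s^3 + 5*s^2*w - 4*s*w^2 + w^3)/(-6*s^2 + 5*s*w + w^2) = (2*s^2 - 3*s*w + w^2)/(6*s + w)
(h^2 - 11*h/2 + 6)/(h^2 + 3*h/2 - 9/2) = (h - 4)/(h + 3)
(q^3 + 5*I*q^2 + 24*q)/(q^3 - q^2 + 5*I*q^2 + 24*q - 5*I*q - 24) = q/(q - 1)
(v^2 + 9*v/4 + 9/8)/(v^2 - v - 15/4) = (4*v + 3)/(2*(2*v - 5))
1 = 1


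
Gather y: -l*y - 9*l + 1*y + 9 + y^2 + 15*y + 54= -9*l + y^2 + y*(16 - l) + 63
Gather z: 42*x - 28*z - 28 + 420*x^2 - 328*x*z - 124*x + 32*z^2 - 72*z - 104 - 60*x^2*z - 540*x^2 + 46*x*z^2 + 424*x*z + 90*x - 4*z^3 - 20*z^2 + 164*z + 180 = -120*x^2 + 8*x - 4*z^3 + z^2*(46*x + 12) + z*(-60*x^2 + 96*x + 64) + 48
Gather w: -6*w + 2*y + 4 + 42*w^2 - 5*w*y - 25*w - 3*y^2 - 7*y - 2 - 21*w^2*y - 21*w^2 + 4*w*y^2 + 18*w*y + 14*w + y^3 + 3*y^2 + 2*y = w^2*(21 - 21*y) + w*(4*y^2 + 13*y - 17) + y^3 - 3*y + 2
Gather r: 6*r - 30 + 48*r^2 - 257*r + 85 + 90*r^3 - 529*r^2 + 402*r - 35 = 90*r^3 - 481*r^2 + 151*r + 20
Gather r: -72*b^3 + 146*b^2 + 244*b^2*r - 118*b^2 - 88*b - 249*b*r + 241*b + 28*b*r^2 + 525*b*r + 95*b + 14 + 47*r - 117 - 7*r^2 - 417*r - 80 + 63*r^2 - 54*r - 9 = -72*b^3 + 28*b^2 + 248*b + r^2*(28*b + 56) + r*(244*b^2 + 276*b - 424) - 192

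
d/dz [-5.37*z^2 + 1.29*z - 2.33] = 1.29 - 10.74*z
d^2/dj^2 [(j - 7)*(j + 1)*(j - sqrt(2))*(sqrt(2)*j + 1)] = 12*sqrt(2)*j^2 - 36*sqrt(2)*j - 6*j - 16*sqrt(2) + 12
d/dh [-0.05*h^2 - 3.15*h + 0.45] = -0.1*h - 3.15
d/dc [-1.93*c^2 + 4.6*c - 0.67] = 4.6 - 3.86*c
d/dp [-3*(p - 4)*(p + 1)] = 9 - 6*p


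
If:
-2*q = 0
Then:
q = 0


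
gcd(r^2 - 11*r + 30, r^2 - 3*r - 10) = r - 5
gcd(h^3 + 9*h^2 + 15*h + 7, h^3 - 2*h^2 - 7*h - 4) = h^2 + 2*h + 1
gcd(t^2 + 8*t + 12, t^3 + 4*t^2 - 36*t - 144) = t + 6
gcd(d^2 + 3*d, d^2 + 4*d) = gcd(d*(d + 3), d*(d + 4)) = d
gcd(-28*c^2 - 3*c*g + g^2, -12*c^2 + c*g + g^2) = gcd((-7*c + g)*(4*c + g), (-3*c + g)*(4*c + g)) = 4*c + g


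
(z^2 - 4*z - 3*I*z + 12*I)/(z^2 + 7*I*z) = (z^2 - 4*z - 3*I*z + 12*I)/(z*(z + 7*I))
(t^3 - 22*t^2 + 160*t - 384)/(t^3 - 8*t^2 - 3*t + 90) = (t^2 - 16*t + 64)/(t^2 - 2*t - 15)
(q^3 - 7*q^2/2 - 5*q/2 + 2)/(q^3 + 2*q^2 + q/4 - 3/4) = 2*(q - 4)/(2*q + 3)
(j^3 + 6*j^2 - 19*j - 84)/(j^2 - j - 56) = (j^2 - j - 12)/(j - 8)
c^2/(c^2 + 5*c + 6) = c^2/(c^2 + 5*c + 6)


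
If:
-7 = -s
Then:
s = 7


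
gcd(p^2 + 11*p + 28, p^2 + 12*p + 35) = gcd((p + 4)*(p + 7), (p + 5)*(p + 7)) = p + 7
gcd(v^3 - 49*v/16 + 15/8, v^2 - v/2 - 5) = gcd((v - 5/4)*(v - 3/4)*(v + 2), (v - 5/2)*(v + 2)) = v + 2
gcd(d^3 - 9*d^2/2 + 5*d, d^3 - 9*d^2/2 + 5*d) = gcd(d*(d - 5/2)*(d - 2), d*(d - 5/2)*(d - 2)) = d^3 - 9*d^2/2 + 5*d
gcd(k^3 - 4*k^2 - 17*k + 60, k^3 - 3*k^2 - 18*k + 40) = k^2 - k - 20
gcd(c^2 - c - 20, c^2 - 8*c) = 1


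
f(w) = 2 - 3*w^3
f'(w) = -9*w^2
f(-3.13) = 93.99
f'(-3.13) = -88.17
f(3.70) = -149.96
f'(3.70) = -123.21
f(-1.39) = 10.06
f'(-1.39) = -17.39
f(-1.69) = 16.48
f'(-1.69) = -25.70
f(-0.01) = 2.00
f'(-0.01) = -0.00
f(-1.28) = 8.29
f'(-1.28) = -14.75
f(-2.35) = 40.93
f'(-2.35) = -49.70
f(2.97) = -76.59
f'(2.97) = -79.39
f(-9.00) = 2189.00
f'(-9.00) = -729.00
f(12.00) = -5182.00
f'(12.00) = -1296.00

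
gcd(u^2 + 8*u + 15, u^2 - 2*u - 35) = u + 5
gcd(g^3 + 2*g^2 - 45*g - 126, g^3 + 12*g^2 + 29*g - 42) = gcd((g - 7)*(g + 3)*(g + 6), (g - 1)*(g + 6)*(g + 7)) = g + 6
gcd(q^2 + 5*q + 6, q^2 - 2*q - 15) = q + 3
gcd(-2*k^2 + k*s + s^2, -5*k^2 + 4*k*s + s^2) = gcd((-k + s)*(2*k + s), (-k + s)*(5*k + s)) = -k + s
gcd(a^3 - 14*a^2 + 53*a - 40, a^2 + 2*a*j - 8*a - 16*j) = a - 8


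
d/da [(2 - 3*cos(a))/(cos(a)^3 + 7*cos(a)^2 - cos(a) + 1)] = (-6*cos(a)^3 - 15*cos(a)^2 + 28*cos(a) + 1)*sin(a)/(sin(a)^2*cos(a) + 7*sin(a)^2 - 8)^2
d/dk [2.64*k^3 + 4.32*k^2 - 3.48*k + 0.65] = 7.92*k^2 + 8.64*k - 3.48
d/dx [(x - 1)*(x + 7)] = 2*x + 6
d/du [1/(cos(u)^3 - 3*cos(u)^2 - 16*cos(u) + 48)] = (3*cos(u)^2 - 6*cos(u) - 16)*sin(u)/(cos(u)^3 - 3*cos(u)^2 - 16*cos(u) + 48)^2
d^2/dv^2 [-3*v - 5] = 0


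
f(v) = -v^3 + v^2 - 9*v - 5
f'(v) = -3*v^2 + 2*v - 9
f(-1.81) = 20.50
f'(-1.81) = -22.45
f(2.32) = -32.98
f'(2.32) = -20.51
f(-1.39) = 12.13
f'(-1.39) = -17.58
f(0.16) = -6.42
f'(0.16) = -8.76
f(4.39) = -109.84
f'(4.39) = -58.04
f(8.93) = -717.75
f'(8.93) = -230.37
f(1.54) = -20.14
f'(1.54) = -13.03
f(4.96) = -147.06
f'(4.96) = -72.88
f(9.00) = -734.00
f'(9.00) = -234.00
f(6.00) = -239.00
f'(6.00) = -105.00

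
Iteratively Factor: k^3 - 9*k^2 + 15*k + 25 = (k - 5)*(k^2 - 4*k - 5) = (k - 5)^2*(k + 1)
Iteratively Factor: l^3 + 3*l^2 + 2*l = (l + 1)*(l^2 + 2*l) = (l + 1)*(l + 2)*(l)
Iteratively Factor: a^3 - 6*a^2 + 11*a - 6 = (a - 2)*(a^2 - 4*a + 3) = (a - 2)*(a - 1)*(a - 3)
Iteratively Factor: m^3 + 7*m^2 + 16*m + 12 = (m + 2)*(m^2 + 5*m + 6) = (m + 2)*(m + 3)*(m + 2)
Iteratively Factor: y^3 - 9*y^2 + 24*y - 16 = (y - 4)*(y^2 - 5*y + 4) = (y - 4)*(y - 1)*(y - 4)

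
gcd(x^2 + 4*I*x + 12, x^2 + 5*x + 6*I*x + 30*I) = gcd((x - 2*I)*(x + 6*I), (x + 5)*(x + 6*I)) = x + 6*I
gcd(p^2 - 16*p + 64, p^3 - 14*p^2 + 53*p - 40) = p - 8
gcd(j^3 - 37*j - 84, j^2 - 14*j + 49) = j - 7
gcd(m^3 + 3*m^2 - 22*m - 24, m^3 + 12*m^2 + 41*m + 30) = m^2 + 7*m + 6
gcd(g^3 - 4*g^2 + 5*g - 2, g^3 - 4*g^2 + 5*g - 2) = g^3 - 4*g^2 + 5*g - 2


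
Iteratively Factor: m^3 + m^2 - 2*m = (m - 1)*(m^2 + 2*m) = (m - 1)*(m + 2)*(m)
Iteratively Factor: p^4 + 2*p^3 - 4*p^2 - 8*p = (p + 2)*(p^3 - 4*p) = (p + 2)^2*(p^2 - 2*p) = (p - 2)*(p + 2)^2*(p)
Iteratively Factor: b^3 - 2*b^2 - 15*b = (b - 5)*(b^2 + 3*b) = b*(b - 5)*(b + 3)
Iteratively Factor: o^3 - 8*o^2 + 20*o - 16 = (o - 4)*(o^2 - 4*o + 4) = (o - 4)*(o - 2)*(o - 2)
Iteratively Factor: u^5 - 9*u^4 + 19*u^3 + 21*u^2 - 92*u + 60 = (u - 1)*(u^4 - 8*u^3 + 11*u^2 + 32*u - 60) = (u - 5)*(u - 1)*(u^3 - 3*u^2 - 4*u + 12) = (u - 5)*(u - 2)*(u - 1)*(u^2 - u - 6) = (u - 5)*(u - 3)*(u - 2)*(u - 1)*(u + 2)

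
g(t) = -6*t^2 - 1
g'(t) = -12*t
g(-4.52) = -123.58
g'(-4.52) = 54.24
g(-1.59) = -16.17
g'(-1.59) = 19.08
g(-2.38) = -34.99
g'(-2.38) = 28.56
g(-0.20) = -1.24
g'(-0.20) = 2.40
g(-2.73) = -45.72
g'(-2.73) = 32.76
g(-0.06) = -1.02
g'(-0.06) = 0.72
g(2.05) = -26.22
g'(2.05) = -24.60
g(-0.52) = -2.62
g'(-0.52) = 6.24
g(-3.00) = -55.00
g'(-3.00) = 36.00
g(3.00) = -55.00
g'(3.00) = -36.00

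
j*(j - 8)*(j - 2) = j^3 - 10*j^2 + 16*j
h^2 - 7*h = h*(h - 7)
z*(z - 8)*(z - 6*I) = z^3 - 8*z^2 - 6*I*z^2 + 48*I*z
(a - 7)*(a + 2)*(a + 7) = a^3 + 2*a^2 - 49*a - 98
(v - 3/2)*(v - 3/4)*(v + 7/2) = v^3 + 5*v^2/4 - 27*v/4 + 63/16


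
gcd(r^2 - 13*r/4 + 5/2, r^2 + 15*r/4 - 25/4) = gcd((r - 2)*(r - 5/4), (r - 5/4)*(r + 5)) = r - 5/4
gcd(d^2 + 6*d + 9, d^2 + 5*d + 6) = d + 3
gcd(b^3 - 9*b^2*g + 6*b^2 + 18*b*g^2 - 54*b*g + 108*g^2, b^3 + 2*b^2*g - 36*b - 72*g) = b + 6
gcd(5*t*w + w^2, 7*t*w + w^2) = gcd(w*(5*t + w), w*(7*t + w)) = w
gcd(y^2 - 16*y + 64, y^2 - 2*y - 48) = y - 8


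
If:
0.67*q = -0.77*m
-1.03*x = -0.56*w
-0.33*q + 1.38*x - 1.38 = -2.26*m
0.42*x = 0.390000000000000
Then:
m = 0.04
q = -0.04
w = 1.71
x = 0.93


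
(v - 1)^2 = v^2 - 2*v + 1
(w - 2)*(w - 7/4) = w^2 - 15*w/4 + 7/2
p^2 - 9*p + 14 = (p - 7)*(p - 2)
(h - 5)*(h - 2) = h^2 - 7*h + 10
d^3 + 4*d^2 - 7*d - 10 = (d - 2)*(d + 1)*(d + 5)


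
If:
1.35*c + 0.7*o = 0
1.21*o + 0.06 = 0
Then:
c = 0.03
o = -0.05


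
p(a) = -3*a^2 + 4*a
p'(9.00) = -50.00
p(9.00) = -207.00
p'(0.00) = 4.00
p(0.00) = 0.00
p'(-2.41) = 18.46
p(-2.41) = -27.06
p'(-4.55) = 31.30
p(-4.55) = -80.31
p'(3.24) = -15.44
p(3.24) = -18.53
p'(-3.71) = 26.26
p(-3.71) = -56.13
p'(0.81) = -0.86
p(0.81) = 1.27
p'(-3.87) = 27.22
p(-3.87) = -60.41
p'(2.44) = -10.64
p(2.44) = -8.10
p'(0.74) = -0.44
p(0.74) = 1.32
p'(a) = 4 - 6*a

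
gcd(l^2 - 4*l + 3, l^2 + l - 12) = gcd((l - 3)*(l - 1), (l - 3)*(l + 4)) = l - 3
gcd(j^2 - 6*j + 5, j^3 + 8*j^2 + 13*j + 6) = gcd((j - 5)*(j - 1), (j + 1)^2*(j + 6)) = 1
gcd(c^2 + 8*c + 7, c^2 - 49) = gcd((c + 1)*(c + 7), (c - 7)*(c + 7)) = c + 7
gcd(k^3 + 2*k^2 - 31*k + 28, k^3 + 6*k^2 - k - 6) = k - 1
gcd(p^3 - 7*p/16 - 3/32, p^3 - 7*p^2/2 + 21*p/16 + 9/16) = p^2 - p/2 - 3/16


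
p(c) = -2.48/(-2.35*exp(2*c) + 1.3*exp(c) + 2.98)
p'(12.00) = 0.00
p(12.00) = 0.00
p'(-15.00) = 0.00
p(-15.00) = -0.83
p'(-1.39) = 0.01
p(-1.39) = -0.79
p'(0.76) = -1.87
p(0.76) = 0.50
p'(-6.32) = 0.00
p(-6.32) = -0.83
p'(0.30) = -82.35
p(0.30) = -5.48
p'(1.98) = -0.05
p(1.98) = 0.02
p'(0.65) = -3.68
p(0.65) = 0.79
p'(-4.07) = 0.01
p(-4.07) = -0.83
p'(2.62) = -0.01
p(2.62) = 0.01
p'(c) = -2.48*(4.7*exp(2*c) - 1.3*exp(c))/(-2.35*exp(2*c) + 1.3*exp(c) + 2.98)^2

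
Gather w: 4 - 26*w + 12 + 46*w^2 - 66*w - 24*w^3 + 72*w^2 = -24*w^3 + 118*w^2 - 92*w + 16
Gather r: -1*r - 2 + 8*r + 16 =7*r + 14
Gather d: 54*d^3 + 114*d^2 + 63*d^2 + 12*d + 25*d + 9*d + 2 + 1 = 54*d^3 + 177*d^2 + 46*d + 3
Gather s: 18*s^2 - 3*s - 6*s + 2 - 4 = 18*s^2 - 9*s - 2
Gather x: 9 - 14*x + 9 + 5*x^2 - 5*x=5*x^2 - 19*x + 18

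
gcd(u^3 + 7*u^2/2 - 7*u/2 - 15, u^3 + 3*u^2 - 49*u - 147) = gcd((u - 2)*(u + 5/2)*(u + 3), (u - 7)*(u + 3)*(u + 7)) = u + 3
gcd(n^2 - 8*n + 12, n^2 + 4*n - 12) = n - 2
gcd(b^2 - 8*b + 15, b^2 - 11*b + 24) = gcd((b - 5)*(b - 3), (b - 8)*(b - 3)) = b - 3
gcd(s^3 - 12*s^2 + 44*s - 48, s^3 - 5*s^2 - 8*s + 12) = s - 6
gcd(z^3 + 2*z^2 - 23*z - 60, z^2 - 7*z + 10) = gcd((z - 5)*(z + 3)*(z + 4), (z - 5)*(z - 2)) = z - 5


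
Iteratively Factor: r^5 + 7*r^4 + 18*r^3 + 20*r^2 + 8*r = (r)*(r^4 + 7*r^3 + 18*r^2 + 20*r + 8) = r*(r + 2)*(r^3 + 5*r^2 + 8*r + 4) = r*(r + 2)^2*(r^2 + 3*r + 2) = r*(r + 1)*(r + 2)^2*(r + 2)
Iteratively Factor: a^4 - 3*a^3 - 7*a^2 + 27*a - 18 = (a + 3)*(a^3 - 6*a^2 + 11*a - 6) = (a - 3)*(a + 3)*(a^2 - 3*a + 2) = (a - 3)*(a - 1)*(a + 3)*(a - 2)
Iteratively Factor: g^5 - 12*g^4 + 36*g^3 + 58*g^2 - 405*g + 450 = (g - 3)*(g^4 - 9*g^3 + 9*g^2 + 85*g - 150) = (g - 5)*(g - 3)*(g^3 - 4*g^2 - 11*g + 30) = (g - 5)^2*(g - 3)*(g^2 + g - 6) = (g - 5)^2*(g - 3)*(g + 3)*(g - 2)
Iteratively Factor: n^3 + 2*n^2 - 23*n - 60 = (n - 5)*(n^2 + 7*n + 12) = (n - 5)*(n + 3)*(n + 4)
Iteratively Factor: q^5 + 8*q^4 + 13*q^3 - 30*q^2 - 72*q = (q + 4)*(q^4 + 4*q^3 - 3*q^2 - 18*q) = (q + 3)*(q + 4)*(q^3 + q^2 - 6*q) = (q - 2)*(q + 3)*(q + 4)*(q^2 + 3*q) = (q - 2)*(q + 3)^2*(q + 4)*(q)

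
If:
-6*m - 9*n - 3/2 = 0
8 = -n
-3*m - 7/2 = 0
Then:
No Solution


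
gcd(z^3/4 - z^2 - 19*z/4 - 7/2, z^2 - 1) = z + 1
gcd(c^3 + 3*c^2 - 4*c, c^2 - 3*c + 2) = c - 1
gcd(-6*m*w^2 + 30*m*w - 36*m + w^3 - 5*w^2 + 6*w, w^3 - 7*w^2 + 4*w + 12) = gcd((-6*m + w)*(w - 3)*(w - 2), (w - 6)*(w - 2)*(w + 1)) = w - 2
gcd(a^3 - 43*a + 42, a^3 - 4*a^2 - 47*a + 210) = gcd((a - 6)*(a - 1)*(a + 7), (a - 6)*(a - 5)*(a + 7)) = a^2 + a - 42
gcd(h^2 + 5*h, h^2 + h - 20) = h + 5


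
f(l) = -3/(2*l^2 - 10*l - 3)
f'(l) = -3*(10 - 4*l)/(2*l^2 - 10*l - 3)^2 = 6*(2*l - 5)/(-2*l^2 + 10*l + 3)^2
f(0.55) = 0.38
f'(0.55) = -0.38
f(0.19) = 0.62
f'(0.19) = -1.19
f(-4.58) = -0.04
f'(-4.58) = -0.01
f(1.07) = 0.26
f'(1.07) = -0.13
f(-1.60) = -0.17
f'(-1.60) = -0.15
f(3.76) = 0.24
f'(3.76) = 0.10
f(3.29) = 0.21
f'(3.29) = 0.05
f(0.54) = 0.38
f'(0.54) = -0.38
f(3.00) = 0.20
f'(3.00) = 0.03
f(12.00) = -0.02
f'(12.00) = 0.00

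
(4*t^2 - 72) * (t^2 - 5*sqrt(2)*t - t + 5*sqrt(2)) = 4*t^4 - 20*sqrt(2)*t^3 - 4*t^3 - 72*t^2 + 20*sqrt(2)*t^2 + 72*t + 360*sqrt(2)*t - 360*sqrt(2)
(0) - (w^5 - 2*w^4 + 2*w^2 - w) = -w^5 + 2*w^4 - 2*w^2 + w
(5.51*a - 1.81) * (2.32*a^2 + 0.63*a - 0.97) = 12.7832*a^3 - 0.7279*a^2 - 6.485*a + 1.7557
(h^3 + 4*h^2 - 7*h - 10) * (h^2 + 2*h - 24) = h^5 + 6*h^4 - 23*h^3 - 120*h^2 + 148*h + 240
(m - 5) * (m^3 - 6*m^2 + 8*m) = m^4 - 11*m^3 + 38*m^2 - 40*m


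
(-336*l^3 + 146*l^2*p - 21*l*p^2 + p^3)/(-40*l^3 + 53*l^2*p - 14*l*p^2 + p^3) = (42*l^2 - 13*l*p + p^2)/(5*l^2 - 6*l*p + p^2)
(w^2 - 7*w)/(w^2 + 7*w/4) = 4*(w - 7)/(4*w + 7)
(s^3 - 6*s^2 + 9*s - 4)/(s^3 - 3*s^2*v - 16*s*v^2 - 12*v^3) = (-s^3 + 6*s^2 - 9*s + 4)/(-s^3 + 3*s^2*v + 16*s*v^2 + 12*v^3)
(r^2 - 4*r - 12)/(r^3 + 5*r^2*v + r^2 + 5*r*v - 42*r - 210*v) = (r + 2)/(r^2 + 5*r*v + 7*r + 35*v)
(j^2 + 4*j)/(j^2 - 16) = j/(j - 4)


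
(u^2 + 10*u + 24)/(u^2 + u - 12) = (u + 6)/(u - 3)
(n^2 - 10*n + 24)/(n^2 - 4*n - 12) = (n - 4)/(n + 2)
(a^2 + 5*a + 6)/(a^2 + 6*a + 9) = (a + 2)/(a + 3)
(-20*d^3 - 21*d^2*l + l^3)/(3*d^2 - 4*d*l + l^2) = (-20*d^3 - 21*d^2*l + l^3)/(3*d^2 - 4*d*l + l^2)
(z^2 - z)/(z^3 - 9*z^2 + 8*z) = 1/(z - 8)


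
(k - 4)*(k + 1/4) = k^2 - 15*k/4 - 1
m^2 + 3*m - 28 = (m - 4)*(m + 7)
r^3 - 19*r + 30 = (r - 3)*(r - 2)*(r + 5)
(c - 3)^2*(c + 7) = c^3 + c^2 - 33*c + 63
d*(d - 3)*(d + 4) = d^3 + d^2 - 12*d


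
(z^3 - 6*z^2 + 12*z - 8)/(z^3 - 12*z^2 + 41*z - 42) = (z^2 - 4*z + 4)/(z^2 - 10*z + 21)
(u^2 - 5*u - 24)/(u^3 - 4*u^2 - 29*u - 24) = 1/(u + 1)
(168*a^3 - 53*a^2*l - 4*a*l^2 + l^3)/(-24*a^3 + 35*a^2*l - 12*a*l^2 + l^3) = (-7*a - l)/(a - l)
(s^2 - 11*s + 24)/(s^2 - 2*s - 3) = (s - 8)/(s + 1)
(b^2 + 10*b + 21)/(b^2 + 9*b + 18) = (b + 7)/(b + 6)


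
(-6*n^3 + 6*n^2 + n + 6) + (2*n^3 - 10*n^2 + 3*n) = -4*n^3 - 4*n^2 + 4*n + 6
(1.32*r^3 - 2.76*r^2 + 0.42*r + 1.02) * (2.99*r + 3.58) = 3.9468*r^4 - 3.5268*r^3 - 8.625*r^2 + 4.5534*r + 3.6516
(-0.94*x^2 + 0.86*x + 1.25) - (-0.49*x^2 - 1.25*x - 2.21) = -0.45*x^2 + 2.11*x + 3.46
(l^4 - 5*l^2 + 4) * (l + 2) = l^5 + 2*l^4 - 5*l^3 - 10*l^2 + 4*l + 8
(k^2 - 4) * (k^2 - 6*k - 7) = k^4 - 6*k^3 - 11*k^2 + 24*k + 28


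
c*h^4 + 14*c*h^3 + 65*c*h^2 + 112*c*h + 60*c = (h + 2)*(h + 5)*(h + 6)*(c*h + c)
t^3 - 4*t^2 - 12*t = t*(t - 6)*(t + 2)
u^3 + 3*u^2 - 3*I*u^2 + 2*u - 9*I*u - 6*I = (u + 1)*(u + 2)*(u - 3*I)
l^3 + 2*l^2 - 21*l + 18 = (l - 3)*(l - 1)*(l + 6)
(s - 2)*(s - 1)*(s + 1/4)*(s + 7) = s^4 + 17*s^3/4 - 18*s^2 + 37*s/4 + 7/2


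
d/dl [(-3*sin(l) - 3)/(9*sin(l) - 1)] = 30*cos(l)/(9*sin(l) - 1)^2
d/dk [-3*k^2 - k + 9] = -6*k - 1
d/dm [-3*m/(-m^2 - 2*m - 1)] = 3*(1 - m)/(m^3 + 3*m^2 + 3*m + 1)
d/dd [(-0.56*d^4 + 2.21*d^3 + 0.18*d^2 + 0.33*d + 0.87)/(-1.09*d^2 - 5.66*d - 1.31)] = (1.2208*d^5 + 7.0999*d^4 - 22.0828*d^3 - 9.3444*d^2 + 1.425*d + 4.4919)/(1.1881*d^4 + 12.3388*d^3 + 34.8914*d^2 + 14.8292*d + 1.7161)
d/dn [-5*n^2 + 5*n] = 5 - 10*n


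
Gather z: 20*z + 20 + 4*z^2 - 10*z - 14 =4*z^2 + 10*z + 6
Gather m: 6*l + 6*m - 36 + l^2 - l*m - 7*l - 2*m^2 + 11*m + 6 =l^2 - l - 2*m^2 + m*(17 - l) - 30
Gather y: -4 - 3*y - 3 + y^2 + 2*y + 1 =y^2 - y - 6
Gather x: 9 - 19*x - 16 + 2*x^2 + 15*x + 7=2*x^2 - 4*x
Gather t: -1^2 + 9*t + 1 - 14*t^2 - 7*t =-14*t^2 + 2*t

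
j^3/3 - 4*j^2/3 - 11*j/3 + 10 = (j/3 + 1)*(j - 5)*(j - 2)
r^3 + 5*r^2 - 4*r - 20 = (r - 2)*(r + 2)*(r + 5)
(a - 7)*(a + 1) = a^2 - 6*a - 7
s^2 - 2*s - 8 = (s - 4)*(s + 2)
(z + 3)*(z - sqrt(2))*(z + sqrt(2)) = z^3 + 3*z^2 - 2*z - 6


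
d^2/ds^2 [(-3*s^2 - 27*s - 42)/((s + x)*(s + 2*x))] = 6*(3*s^3*x - 9*s^3 + 6*s^2*x^2 - 42*s^2 + 54*s*x^2 - 126*s*x - 4*x^4 + 54*x^3 - 98*x^2)/(s^6 + 9*s^5*x + 33*s^4*x^2 + 63*s^3*x^3 + 66*s^2*x^4 + 36*s*x^5 + 8*x^6)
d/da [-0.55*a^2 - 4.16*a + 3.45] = -1.1*a - 4.16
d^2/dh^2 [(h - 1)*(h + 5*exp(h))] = 5*h*exp(h) + 5*exp(h) + 2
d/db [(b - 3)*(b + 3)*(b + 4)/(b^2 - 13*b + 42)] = (b^4 - 26*b^3 + 83*b^2 + 408*b - 846)/(b^4 - 26*b^3 + 253*b^2 - 1092*b + 1764)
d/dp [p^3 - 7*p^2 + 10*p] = 3*p^2 - 14*p + 10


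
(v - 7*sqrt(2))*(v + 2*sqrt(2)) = v^2 - 5*sqrt(2)*v - 28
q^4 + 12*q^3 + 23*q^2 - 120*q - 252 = (q - 3)*(q + 2)*(q + 6)*(q + 7)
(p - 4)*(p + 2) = p^2 - 2*p - 8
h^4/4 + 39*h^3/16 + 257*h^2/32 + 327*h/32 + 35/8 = (h/4 + 1)*(h + 1)*(h + 5/4)*(h + 7/2)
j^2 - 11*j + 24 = (j - 8)*(j - 3)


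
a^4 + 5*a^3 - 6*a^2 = a^2*(a - 1)*(a + 6)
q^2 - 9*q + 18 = (q - 6)*(q - 3)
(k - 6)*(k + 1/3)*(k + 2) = k^3 - 11*k^2/3 - 40*k/3 - 4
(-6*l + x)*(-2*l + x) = 12*l^2 - 8*l*x + x^2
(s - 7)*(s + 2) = s^2 - 5*s - 14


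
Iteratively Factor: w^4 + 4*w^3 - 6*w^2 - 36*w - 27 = (w - 3)*(w^3 + 7*w^2 + 15*w + 9) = (w - 3)*(w + 1)*(w^2 + 6*w + 9) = (w - 3)*(w + 1)*(w + 3)*(w + 3)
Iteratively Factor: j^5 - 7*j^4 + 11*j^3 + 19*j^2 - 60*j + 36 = (j - 1)*(j^4 - 6*j^3 + 5*j^2 + 24*j - 36) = (j - 1)*(j + 2)*(j^3 - 8*j^2 + 21*j - 18) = (j - 2)*(j - 1)*(j + 2)*(j^2 - 6*j + 9) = (j - 3)*(j - 2)*(j - 1)*(j + 2)*(j - 3)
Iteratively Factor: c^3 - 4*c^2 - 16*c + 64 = (c + 4)*(c^2 - 8*c + 16) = (c - 4)*(c + 4)*(c - 4)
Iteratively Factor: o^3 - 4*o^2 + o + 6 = (o + 1)*(o^2 - 5*o + 6) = (o - 2)*(o + 1)*(o - 3)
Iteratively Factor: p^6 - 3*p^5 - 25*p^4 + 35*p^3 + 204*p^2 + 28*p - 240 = (p - 1)*(p^5 - 2*p^4 - 27*p^3 + 8*p^2 + 212*p + 240) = (p - 1)*(p + 2)*(p^4 - 4*p^3 - 19*p^2 + 46*p + 120) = (p - 5)*(p - 1)*(p + 2)*(p^3 + p^2 - 14*p - 24) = (p - 5)*(p - 1)*(p + 2)^2*(p^2 - p - 12) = (p - 5)*(p - 4)*(p - 1)*(p + 2)^2*(p + 3)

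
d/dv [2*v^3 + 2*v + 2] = 6*v^2 + 2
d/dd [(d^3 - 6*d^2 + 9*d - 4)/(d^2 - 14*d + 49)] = (d^3 - 21*d^2 + 75*d - 55)/(d^3 - 21*d^2 + 147*d - 343)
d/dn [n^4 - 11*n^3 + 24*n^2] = n*(4*n^2 - 33*n + 48)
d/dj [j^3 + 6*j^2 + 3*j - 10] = 3*j^2 + 12*j + 3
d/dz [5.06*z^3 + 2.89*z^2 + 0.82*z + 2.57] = 15.18*z^2 + 5.78*z + 0.82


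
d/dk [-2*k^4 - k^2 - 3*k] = -8*k^3 - 2*k - 3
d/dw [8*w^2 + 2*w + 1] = 16*w + 2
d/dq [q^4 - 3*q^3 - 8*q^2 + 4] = q*(4*q^2 - 9*q - 16)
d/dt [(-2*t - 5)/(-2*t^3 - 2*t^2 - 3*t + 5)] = (4*t^3 + 4*t^2 + 6*t - (2*t + 5)*(6*t^2 + 4*t + 3) - 10)/(2*t^3 + 2*t^2 + 3*t - 5)^2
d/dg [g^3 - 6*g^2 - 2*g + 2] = 3*g^2 - 12*g - 2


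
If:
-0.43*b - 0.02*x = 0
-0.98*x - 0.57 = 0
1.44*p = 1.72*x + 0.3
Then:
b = 0.03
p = -0.49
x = -0.58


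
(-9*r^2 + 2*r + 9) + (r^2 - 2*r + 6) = 15 - 8*r^2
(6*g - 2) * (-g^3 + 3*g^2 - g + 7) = -6*g^4 + 20*g^3 - 12*g^2 + 44*g - 14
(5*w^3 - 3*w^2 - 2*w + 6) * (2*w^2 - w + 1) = 10*w^5 - 11*w^4 + 4*w^3 + 11*w^2 - 8*w + 6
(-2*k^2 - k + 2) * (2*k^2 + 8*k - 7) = -4*k^4 - 18*k^3 + 10*k^2 + 23*k - 14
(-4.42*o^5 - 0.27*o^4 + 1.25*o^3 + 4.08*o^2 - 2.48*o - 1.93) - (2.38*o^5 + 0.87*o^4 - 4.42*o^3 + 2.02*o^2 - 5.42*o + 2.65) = -6.8*o^5 - 1.14*o^4 + 5.67*o^3 + 2.06*o^2 + 2.94*o - 4.58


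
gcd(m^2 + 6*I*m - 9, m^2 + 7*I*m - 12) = m + 3*I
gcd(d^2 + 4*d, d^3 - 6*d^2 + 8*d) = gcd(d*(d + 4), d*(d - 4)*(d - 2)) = d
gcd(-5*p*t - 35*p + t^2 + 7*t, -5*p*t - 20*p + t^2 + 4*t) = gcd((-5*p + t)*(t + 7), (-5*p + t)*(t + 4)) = 5*p - t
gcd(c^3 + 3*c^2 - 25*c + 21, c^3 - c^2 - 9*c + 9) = c^2 - 4*c + 3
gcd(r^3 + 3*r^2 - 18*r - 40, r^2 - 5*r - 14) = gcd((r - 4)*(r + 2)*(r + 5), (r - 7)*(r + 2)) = r + 2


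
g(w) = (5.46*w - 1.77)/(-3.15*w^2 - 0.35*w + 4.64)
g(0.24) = -0.11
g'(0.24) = 1.20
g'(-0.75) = 4.36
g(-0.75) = -1.87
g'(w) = (5.46*w - 1.77)*(6.3*w + 0.35)/(-3.15*w^2 - 0.35*w + 4.64)^2 + 5.46/(-3.15*w^2 - 0.35*w + 4.64) = (17.199*w^2 - 11.151*w + 24.7149)/(9.9225*w^4 + 2.205*w^3 - 29.1095*w^2 - 3.248*w + 21.5296)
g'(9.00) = 0.02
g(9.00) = -0.19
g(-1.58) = 3.89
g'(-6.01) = 0.06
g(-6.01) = 0.32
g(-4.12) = 0.51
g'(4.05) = 0.11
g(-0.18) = -0.60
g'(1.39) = 11.36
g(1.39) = -3.01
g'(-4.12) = 0.16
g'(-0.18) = 1.29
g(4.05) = -0.42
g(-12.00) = 0.15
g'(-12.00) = 0.01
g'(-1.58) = 11.96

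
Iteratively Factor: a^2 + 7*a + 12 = (a + 4)*(a + 3)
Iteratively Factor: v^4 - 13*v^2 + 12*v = (v)*(v^3 - 13*v + 12) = v*(v + 4)*(v^2 - 4*v + 3) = v*(v - 1)*(v + 4)*(v - 3)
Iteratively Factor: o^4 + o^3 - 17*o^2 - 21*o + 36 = (o - 1)*(o^3 + 2*o^2 - 15*o - 36) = (o - 1)*(o + 3)*(o^2 - o - 12) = (o - 1)*(o + 3)^2*(o - 4)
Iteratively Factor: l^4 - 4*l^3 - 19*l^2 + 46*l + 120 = (l + 2)*(l^3 - 6*l^2 - 7*l + 60) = (l - 4)*(l + 2)*(l^2 - 2*l - 15) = (l - 5)*(l - 4)*(l + 2)*(l + 3)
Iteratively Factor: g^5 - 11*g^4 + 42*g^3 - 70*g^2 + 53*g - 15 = (g - 1)*(g^4 - 10*g^3 + 32*g^2 - 38*g + 15) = (g - 5)*(g - 1)*(g^3 - 5*g^2 + 7*g - 3) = (g - 5)*(g - 3)*(g - 1)*(g^2 - 2*g + 1) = (g - 5)*(g - 3)*(g - 1)^2*(g - 1)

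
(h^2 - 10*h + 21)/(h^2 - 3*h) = (h - 7)/h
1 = 1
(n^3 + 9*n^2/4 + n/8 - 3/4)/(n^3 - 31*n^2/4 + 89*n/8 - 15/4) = (4*n^2 + 11*n + 6)/(4*n^2 - 29*n + 30)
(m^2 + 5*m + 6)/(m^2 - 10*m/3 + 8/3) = 3*(m^2 + 5*m + 6)/(3*m^2 - 10*m + 8)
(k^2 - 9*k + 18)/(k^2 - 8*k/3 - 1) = 3*(k - 6)/(3*k + 1)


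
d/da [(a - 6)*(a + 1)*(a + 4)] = 3*a^2 - 2*a - 26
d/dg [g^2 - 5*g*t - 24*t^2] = 2*g - 5*t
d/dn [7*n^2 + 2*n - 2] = 14*n + 2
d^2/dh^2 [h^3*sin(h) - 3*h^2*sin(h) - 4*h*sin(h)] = -h^3*sin(h) + 3*h^2*sin(h) + 6*h^2*cos(h) + 10*h*sin(h) - 12*h*cos(h) - 6*sin(h) - 8*cos(h)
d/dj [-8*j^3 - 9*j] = -24*j^2 - 9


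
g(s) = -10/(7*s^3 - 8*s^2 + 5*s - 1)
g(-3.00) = 0.04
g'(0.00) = 50.00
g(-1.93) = 0.11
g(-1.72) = 0.15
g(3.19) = -0.06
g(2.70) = -0.11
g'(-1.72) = 0.20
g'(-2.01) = 0.12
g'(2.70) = 0.14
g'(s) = -10*(-21*s^2 + 16*s - 5)/(7*s^3 - 8*s^2 + 5*s - 1)^2 = 10*(21*s^2 - 16*s + 5)/(7*s^3 - 8*s^2 + 5*s - 1)^2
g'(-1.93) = 0.14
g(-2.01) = 0.10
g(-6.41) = 0.00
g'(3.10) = 0.07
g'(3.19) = 0.06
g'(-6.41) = 0.00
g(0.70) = -10.19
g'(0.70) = 42.50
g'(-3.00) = 0.03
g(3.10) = -0.07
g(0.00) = 10.00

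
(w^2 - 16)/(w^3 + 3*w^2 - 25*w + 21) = (w^2 - 16)/(w^3 + 3*w^2 - 25*w + 21)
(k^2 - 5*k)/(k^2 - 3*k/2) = 2*(k - 5)/(2*k - 3)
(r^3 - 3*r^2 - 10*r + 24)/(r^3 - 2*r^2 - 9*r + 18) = (r - 4)/(r - 3)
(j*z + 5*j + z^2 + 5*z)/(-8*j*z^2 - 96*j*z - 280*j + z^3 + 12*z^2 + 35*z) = (j + z)/(-8*j*z - 56*j + z^2 + 7*z)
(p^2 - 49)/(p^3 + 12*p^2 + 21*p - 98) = (p - 7)/(p^2 + 5*p - 14)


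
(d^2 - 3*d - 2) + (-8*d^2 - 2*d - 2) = -7*d^2 - 5*d - 4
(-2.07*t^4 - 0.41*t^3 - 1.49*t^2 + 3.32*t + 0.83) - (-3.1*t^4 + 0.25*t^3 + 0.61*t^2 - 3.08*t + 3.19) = 1.03*t^4 - 0.66*t^3 - 2.1*t^2 + 6.4*t - 2.36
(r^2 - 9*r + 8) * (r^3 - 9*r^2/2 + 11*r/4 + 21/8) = r^5 - 27*r^4/2 + 205*r^3/4 - 465*r^2/8 - 13*r/8 + 21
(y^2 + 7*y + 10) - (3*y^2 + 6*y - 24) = -2*y^2 + y + 34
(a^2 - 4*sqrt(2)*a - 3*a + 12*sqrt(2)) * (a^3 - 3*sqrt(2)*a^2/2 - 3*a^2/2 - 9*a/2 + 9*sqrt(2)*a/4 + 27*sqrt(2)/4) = a^5 - 11*sqrt(2)*a^4/2 - 9*a^4/2 + 12*a^3 + 99*sqrt(2)*a^3/4 - 81*a^2/2 - 297*sqrt(2)*a/4 + 162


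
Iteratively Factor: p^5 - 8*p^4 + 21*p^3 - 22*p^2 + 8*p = (p - 1)*(p^4 - 7*p^3 + 14*p^2 - 8*p) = (p - 1)^2*(p^3 - 6*p^2 + 8*p) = (p - 4)*(p - 1)^2*(p^2 - 2*p) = p*(p - 4)*(p - 1)^2*(p - 2)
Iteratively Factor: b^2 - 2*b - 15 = (b + 3)*(b - 5)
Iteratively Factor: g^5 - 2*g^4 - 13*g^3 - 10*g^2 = (g)*(g^4 - 2*g^3 - 13*g^2 - 10*g) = g*(g + 2)*(g^3 - 4*g^2 - 5*g) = g*(g - 5)*(g + 2)*(g^2 + g) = g*(g - 5)*(g + 1)*(g + 2)*(g)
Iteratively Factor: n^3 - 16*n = (n - 4)*(n^2 + 4*n) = (n - 4)*(n + 4)*(n)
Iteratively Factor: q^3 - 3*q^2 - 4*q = (q - 4)*(q^2 + q) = q*(q - 4)*(q + 1)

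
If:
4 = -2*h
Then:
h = -2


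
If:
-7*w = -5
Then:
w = 5/7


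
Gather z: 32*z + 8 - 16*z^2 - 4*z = -16*z^2 + 28*z + 8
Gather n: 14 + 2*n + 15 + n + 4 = 3*n + 33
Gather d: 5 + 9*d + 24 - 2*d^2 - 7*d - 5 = -2*d^2 + 2*d + 24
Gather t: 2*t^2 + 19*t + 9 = 2*t^2 + 19*t + 9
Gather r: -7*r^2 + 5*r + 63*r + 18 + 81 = -7*r^2 + 68*r + 99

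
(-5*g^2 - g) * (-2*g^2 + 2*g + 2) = 10*g^4 - 8*g^3 - 12*g^2 - 2*g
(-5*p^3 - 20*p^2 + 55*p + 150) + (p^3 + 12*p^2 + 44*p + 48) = -4*p^3 - 8*p^2 + 99*p + 198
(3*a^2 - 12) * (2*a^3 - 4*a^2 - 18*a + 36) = 6*a^5 - 12*a^4 - 78*a^3 + 156*a^2 + 216*a - 432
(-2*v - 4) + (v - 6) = -v - 10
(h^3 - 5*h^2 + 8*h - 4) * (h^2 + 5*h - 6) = h^5 - 23*h^3 + 66*h^2 - 68*h + 24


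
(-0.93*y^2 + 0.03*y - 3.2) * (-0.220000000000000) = 0.2046*y^2 - 0.0066*y + 0.704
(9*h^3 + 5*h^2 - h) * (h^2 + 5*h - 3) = 9*h^5 + 50*h^4 - 3*h^3 - 20*h^2 + 3*h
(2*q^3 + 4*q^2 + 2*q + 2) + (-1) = 2*q^3 + 4*q^2 + 2*q + 1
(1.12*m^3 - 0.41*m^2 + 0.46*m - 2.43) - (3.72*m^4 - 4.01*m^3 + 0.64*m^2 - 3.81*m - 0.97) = -3.72*m^4 + 5.13*m^3 - 1.05*m^2 + 4.27*m - 1.46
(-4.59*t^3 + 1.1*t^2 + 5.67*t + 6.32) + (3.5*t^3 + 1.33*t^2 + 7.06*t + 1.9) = -1.09*t^3 + 2.43*t^2 + 12.73*t + 8.22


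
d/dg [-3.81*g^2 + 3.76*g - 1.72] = 3.76 - 7.62*g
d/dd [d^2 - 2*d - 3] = 2*d - 2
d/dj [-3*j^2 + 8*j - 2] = 8 - 6*j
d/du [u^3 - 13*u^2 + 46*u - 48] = 3*u^2 - 26*u + 46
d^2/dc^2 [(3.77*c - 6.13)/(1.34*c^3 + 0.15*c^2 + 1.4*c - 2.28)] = (40.616472*c^5 - 127.537716*c^4 - 33.68947*c^3 + 68.390418*c^2 - 112.358016*c - 4.15484)/(2.406104*c^9 + 0.80802*c^8 + 7.63197*c^7 - 10.590129*c^6 + 5.22402*c^5 - 24.93558*c^4 + 20.768768*c^3 - 11.06712*c^2 + 21.83328*c - 11.852352)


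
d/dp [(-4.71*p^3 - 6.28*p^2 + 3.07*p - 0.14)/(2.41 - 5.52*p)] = (51.9984*p^3 + 0.612299999999998*p^2 - 30.2696*p + 6.6259)/(30.4704*p^2 - 26.6064*p + 5.8081)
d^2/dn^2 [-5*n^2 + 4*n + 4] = -10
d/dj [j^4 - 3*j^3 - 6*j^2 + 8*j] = 4*j^3 - 9*j^2 - 12*j + 8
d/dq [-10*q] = -10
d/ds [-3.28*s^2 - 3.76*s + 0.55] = -6.56*s - 3.76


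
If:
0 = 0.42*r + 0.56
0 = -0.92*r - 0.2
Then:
No Solution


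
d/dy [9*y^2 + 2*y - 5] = 18*y + 2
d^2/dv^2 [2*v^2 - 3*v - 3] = 4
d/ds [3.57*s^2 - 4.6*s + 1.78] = 7.14*s - 4.6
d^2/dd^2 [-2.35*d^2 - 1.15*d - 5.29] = -4.70000000000000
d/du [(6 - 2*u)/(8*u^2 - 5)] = 2*(-8*u^2 + 16*u*(u - 3) + 5)/(8*u^2 - 5)^2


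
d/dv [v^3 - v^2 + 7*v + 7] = 3*v^2 - 2*v + 7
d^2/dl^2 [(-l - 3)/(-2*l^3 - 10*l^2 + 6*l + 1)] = 4*(2*(l + 3)*(3*l^2 + 10*l - 3)^2 + (-3*l^2 - 10*l - (l + 3)*(3*l + 5) + 3)*(2*l^3 + 10*l^2 - 6*l - 1))/(2*l^3 + 10*l^2 - 6*l - 1)^3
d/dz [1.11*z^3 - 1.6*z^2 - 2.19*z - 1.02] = 3.33*z^2 - 3.2*z - 2.19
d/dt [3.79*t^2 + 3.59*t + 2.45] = 7.58*t + 3.59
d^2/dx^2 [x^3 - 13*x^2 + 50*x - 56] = 6*x - 26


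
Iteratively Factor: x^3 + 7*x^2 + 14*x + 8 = (x + 4)*(x^2 + 3*x + 2) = (x + 1)*(x + 4)*(x + 2)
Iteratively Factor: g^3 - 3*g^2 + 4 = (g - 2)*(g^2 - g - 2) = (g - 2)*(g + 1)*(g - 2)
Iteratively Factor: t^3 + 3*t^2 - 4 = (t + 2)*(t^2 + t - 2) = (t - 1)*(t + 2)*(t + 2)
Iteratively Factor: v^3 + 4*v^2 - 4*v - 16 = (v + 4)*(v^2 - 4) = (v + 2)*(v + 4)*(v - 2)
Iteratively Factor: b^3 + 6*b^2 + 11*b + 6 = (b + 1)*(b^2 + 5*b + 6) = (b + 1)*(b + 3)*(b + 2)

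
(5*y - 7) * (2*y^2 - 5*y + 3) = 10*y^3 - 39*y^2 + 50*y - 21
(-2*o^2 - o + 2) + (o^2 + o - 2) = -o^2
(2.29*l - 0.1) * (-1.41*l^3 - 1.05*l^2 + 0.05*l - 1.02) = -3.2289*l^4 - 2.2635*l^3 + 0.2195*l^2 - 2.3408*l + 0.102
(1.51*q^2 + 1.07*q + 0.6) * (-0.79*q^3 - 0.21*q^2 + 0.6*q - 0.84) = -1.1929*q^5 - 1.1624*q^4 + 0.2073*q^3 - 0.7524*q^2 - 0.5388*q - 0.504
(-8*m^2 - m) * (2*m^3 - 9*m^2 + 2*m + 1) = -16*m^5 + 70*m^4 - 7*m^3 - 10*m^2 - m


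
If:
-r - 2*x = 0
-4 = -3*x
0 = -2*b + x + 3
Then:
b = 13/6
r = -8/3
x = 4/3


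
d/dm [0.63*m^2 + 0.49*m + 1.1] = 1.26*m + 0.49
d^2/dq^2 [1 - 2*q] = 0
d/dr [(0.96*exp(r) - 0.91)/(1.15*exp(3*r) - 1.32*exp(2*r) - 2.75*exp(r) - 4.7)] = (-2.208*exp(3*r) + 4.4067*exp(2*r) - 2.4024*exp(r) - 7.0145)*exp(r)/(1.3225*exp(6*r) - 3.036*exp(5*r) - 4.5826*exp(4*r) - 3.55*exp(3*r) + 19.9705*exp(2*r) + 25.85*exp(r) + 22.09)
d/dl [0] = 0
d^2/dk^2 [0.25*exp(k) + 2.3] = 0.25*exp(k)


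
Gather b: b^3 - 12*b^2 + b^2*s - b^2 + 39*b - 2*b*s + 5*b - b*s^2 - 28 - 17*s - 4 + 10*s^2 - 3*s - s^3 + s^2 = b^3 + b^2*(s - 13) + b*(-s^2 - 2*s + 44) - s^3 + 11*s^2 - 20*s - 32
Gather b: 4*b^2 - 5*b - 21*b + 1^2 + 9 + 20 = 4*b^2 - 26*b + 30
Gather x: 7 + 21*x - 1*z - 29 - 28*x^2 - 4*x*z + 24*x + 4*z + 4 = -28*x^2 + x*(45 - 4*z) + 3*z - 18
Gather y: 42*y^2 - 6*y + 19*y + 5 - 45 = 42*y^2 + 13*y - 40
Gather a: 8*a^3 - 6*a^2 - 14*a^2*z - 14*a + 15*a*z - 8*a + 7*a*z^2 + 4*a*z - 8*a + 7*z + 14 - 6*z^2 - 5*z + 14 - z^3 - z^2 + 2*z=8*a^3 + a^2*(-14*z - 6) + a*(7*z^2 + 19*z - 30) - z^3 - 7*z^2 + 4*z + 28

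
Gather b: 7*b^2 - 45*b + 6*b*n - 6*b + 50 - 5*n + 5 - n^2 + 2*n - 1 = 7*b^2 + b*(6*n - 51) - n^2 - 3*n + 54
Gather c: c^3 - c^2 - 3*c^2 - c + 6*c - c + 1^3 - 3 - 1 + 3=c^3 - 4*c^2 + 4*c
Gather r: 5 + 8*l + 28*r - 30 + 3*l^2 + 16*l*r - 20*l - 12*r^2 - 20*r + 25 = 3*l^2 - 12*l - 12*r^2 + r*(16*l + 8)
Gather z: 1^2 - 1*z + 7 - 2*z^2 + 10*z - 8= -2*z^2 + 9*z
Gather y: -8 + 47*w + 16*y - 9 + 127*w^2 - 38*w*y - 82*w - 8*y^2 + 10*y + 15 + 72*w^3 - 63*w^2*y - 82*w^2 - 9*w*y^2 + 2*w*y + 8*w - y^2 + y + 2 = 72*w^3 + 45*w^2 - 27*w + y^2*(-9*w - 9) + y*(-63*w^2 - 36*w + 27)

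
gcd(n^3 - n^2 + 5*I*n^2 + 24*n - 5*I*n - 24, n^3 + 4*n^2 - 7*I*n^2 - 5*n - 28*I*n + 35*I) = n - 1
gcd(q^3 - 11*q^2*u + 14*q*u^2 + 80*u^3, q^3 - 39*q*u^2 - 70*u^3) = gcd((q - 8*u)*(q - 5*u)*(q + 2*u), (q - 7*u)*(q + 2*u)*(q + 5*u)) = q + 2*u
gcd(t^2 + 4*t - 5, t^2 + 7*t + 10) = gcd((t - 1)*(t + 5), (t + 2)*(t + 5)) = t + 5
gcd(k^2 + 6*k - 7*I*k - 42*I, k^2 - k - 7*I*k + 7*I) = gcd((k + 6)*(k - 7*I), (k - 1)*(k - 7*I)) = k - 7*I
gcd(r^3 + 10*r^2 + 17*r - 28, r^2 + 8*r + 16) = r + 4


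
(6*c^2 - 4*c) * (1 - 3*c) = -18*c^3 + 18*c^2 - 4*c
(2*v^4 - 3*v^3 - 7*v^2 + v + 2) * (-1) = -2*v^4 + 3*v^3 + 7*v^2 - v - 2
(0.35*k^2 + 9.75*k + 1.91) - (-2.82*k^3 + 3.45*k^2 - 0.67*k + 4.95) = 2.82*k^3 - 3.1*k^2 + 10.42*k - 3.04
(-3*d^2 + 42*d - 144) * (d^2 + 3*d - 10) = -3*d^4 + 33*d^3 + 12*d^2 - 852*d + 1440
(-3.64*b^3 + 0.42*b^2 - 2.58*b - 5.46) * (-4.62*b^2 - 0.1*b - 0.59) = 16.8168*b^5 - 1.5764*b^4 + 14.0252*b^3 + 25.2354*b^2 + 2.0682*b + 3.2214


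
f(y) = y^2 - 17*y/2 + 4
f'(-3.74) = -15.98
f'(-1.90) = -12.30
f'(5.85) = 3.20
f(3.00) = -12.50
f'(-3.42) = -15.34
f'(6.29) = 4.08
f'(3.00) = -2.50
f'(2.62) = -3.26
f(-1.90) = 23.76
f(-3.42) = 44.77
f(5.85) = -11.50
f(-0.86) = 12.05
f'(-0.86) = -10.22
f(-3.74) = 49.78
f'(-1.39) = -11.28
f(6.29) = -9.90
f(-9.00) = 161.50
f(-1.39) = 17.75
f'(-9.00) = -26.50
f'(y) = 2*y - 17/2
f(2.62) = -11.41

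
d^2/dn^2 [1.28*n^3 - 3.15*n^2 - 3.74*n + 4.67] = 7.68*n - 6.3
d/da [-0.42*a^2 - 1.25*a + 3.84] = -0.84*a - 1.25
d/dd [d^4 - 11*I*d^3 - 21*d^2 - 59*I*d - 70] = 4*d^3 - 33*I*d^2 - 42*d - 59*I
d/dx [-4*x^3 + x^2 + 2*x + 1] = -12*x^2 + 2*x + 2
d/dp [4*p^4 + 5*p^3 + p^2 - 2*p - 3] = 16*p^3 + 15*p^2 + 2*p - 2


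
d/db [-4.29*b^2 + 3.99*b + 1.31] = 3.99 - 8.58*b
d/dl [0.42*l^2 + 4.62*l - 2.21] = 0.84*l + 4.62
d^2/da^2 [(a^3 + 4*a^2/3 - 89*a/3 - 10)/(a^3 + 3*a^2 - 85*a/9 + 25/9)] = 6*(-405*a^6 - 14742*a^5 - 74331*a^4 - 168756*a^3 + 96165*a^2 + 412650*a - 383125)/(729*a^9 + 6561*a^8 - 972*a^7 - 98172*a^6 + 45630*a^5 + 525150*a^4 - 941500*a^3 + 592500*a^2 - 159375*a + 15625)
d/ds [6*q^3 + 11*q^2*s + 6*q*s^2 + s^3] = 11*q^2 + 12*q*s + 3*s^2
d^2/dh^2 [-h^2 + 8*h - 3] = -2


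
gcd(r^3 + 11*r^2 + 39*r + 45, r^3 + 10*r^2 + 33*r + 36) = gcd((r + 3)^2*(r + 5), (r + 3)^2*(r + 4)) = r^2 + 6*r + 9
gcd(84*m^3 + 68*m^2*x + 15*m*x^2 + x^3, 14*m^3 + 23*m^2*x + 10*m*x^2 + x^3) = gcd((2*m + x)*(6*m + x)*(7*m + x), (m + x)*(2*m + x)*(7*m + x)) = 14*m^2 + 9*m*x + x^2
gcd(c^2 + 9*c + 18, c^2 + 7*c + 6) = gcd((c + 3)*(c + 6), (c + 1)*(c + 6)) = c + 6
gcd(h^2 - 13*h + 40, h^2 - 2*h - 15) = h - 5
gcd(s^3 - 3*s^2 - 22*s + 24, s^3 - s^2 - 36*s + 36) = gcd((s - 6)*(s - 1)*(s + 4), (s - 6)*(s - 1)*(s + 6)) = s^2 - 7*s + 6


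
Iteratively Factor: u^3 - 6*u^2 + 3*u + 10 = (u - 5)*(u^2 - u - 2) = (u - 5)*(u + 1)*(u - 2)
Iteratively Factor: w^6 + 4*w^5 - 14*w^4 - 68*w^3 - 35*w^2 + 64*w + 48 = (w + 1)*(w^5 + 3*w^4 - 17*w^3 - 51*w^2 + 16*w + 48) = (w + 1)*(w + 4)*(w^4 - w^3 - 13*w^2 + w + 12) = (w + 1)*(w + 3)*(w + 4)*(w^3 - 4*w^2 - w + 4) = (w - 1)*(w + 1)*(w + 3)*(w + 4)*(w^2 - 3*w - 4) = (w - 4)*(w - 1)*(w + 1)*(w + 3)*(w + 4)*(w + 1)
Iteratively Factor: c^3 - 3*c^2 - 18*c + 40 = (c - 5)*(c^2 + 2*c - 8) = (c - 5)*(c + 4)*(c - 2)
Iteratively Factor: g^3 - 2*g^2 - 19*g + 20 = (g - 1)*(g^2 - g - 20) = (g - 1)*(g + 4)*(g - 5)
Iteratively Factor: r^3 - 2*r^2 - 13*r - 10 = (r + 2)*(r^2 - 4*r - 5) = (r - 5)*(r + 2)*(r + 1)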